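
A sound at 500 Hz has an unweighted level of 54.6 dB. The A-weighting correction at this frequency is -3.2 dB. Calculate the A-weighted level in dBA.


Given values:
  SPL = 54.6 dB
  A-weighting at 500 Hz = -3.2 dB
Formula: L_A = SPL + A_weight
L_A = 54.6 + (-3.2)
L_A = 51.4

51.4 dBA


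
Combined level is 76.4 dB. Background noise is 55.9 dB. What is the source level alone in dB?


Given values:
  L_total = 76.4 dB, L_bg = 55.9 dB
Formula: L_source = 10 * log10(10^(L_total/10) - 10^(L_bg/10))
Convert to linear:
  10^(76.4/10) = 43651583.224
  10^(55.9/10) = 389045.145
Difference: 43651583.224 - 389045.145 = 43262538.079
L_source = 10 * log10(43262538.079) = 76.36

76.36 dB


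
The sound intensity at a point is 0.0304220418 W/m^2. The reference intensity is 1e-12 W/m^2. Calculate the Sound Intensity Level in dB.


Given values:
  I = 0.0304220418 W/m^2
  I_ref = 1e-12 W/m^2
Formula: SIL = 10 * log10(I / I_ref)
Compute ratio: I / I_ref = 30422041800
Compute log10: log10(30422041800) = 10.483188
Multiply: SIL = 10 * 10.483188 = 104.83

104.83 dB


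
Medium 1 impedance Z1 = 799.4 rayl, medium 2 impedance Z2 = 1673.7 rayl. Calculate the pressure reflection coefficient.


Given values:
  Z1 = 799.4 rayl, Z2 = 1673.7 rayl
Formula: R = (Z2 - Z1) / (Z2 + Z1)
Numerator: Z2 - Z1 = 1673.7 - 799.4 = 874.3
Denominator: Z2 + Z1 = 1673.7 + 799.4 = 2473.1
R = 874.3 / 2473.1 = 0.3535

0.3535


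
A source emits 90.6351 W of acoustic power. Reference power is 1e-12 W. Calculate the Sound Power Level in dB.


Given values:
  W = 90.6351 W
  W_ref = 1e-12 W
Formula: SWL = 10 * log10(W / W_ref)
Compute ratio: W / W_ref = 90635100000000
Compute log10: log10(90635100000000) = 13.957296
Multiply: SWL = 10 * 13.957296 = 139.57

139.57 dB


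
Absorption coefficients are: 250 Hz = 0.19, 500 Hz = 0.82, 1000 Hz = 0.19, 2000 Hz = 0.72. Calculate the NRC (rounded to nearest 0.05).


Given values:
  a_250 = 0.19, a_500 = 0.82
  a_1000 = 0.19, a_2000 = 0.72
Formula: NRC = (a250 + a500 + a1000 + a2000) / 4
Sum = 0.19 + 0.82 + 0.19 + 0.72 = 1.92
NRC = 1.92 / 4 = 0.48
Rounded to nearest 0.05: 0.5

0.5


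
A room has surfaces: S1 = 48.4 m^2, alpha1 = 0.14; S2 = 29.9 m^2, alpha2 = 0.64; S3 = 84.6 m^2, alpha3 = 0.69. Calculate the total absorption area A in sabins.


Given surfaces:
  Surface 1: 48.4 * 0.14 = 6.776
  Surface 2: 29.9 * 0.64 = 19.136
  Surface 3: 84.6 * 0.69 = 58.374
Formula: A = sum(Si * alpha_i)
A = 6.776 + 19.136 + 58.374
A = 84.29

84.29 sabins


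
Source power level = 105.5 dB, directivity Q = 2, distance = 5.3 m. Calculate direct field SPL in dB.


Given values:
  Lw = 105.5 dB, Q = 2, r = 5.3 m
Formula: SPL = Lw + 10 * log10(Q / (4 * pi * r^2))
Compute 4 * pi * r^2 = 4 * pi * 5.3^2 = 352.9894
Compute Q / denom = 2 / 352.9894 = 0.00566589
Compute 10 * log10(0.00566589) = -22.4673
SPL = 105.5 + (-22.4673) = 83.03

83.03 dB


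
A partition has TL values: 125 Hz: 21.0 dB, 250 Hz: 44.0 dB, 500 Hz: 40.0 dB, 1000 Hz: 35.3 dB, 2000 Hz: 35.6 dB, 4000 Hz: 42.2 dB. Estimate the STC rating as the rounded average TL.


Given TL values at each frequency:
  125 Hz: 21.0 dB
  250 Hz: 44.0 dB
  500 Hz: 40.0 dB
  1000 Hz: 35.3 dB
  2000 Hz: 35.6 dB
  4000 Hz: 42.2 dB
Formula: STC ~ round(average of TL values)
Sum = 21.0 + 44.0 + 40.0 + 35.3 + 35.6 + 42.2 = 218.1
Average = 218.1 / 6 = 36.35
Rounded: 36

36


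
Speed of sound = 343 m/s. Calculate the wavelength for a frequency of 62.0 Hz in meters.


Given values:
  c = 343 m/s, f = 62.0 Hz
Formula: lambda = c / f
lambda = 343 / 62.0
lambda = 5.5323

5.5323 m


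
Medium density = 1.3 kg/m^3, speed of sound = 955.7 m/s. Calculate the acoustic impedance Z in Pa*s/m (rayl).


Given values:
  rho = 1.3 kg/m^3
  c = 955.7 m/s
Formula: Z = rho * c
Z = 1.3 * 955.7
Z = 1242.41

1242.41 rayl


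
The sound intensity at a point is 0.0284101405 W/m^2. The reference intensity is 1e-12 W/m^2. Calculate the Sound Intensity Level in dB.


Given values:
  I = 0.0284101405 W/m^2
  I_ref = 1e-12 W/m^2
Formula: SIL = 10 * log10(I / I_ref)
Compute ratio: I / I_ref = 28410140500
Compute log10: log10(28410140500) = 10.453473
Multiply: SIL = 10 * 10.453473 = 104.53

104.53 dB


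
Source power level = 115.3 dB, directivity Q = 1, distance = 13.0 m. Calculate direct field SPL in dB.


Given values:
  Lw = 115.3 dB, Q = 1, r = 13.0 m
Formula: SPL = Lw + 10 * log10(Q / (4 * pi * r^2))
Compute 4 * pi * r^2 = 4 * pi * 13.0^2 = 2123.7166
Compute Q / denom = 1 / 2123.7166 = 0.00047087
Compute 10 * log10(0.00047087) = -33.271
SPL = 115.3 + (-33.271) = 82.03

82.03 dB


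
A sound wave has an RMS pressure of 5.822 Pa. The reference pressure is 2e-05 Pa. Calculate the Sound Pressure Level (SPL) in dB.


Given values:
  p = 5.822 Pa
  p_ref = 2e-05 Pa
Formula: SPL = 20 * log10(p / p_ref)
Compute ratio: p / p_ref = 5.822 / 2e-05 = 291100
Compute log10: log10(291100) = 5.464042
Multiply: SPL = 20 * 5.464042 = 109.28

109.28 dB


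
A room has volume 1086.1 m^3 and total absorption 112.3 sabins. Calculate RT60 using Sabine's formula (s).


Given values:
  V = 1086.1 m^3
  A = 112.3 sabins
Formula: RT60 = 0.161 * V / A
Numerator: 0.161 * 1086.1 = 174.8621
RT60 = 174.8621 / 112.3 = 1.557

1.557 s


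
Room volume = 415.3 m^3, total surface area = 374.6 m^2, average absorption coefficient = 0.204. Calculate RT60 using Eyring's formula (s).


Given values:
  V = 415.3 m^3, S = 374.6 m^2, alpha = 0.204
Formula: RT60 = 0.161 * V / (-S * ln(1 - alpha))
Compute ln(1 - 0.204) = ln(0.796) = -0.228156
Denominator: -374.6 * -0.228156 = 85.4672
Numerator: 0.161 * 415.3 = 66.8633
RT60 = 66.8633 / 85.4672 = 0.782

0.782 s


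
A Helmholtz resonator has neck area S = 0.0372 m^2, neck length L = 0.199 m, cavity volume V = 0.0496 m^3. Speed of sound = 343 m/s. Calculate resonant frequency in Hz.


Given values:
  S = 0.0372 m^2, L = 0.199 m, V = 0.0496 m^3, c = 343 m/s
Formula: f = (c / (2*pi)) * sqrt(S / (V * L))
Compute V * L = 0.0496 * 0.199 = 0.0098704
Compute S / (V * L) = 0.0372 / 0.0098704 = 3.7688
Compute sqrt(3.7688) = 1.94134
Compute c / (2*pi) = 343 / 6.283185 = 54.590148
f = 54.590148 * 1.94134 = 105.98

105.98 Hz


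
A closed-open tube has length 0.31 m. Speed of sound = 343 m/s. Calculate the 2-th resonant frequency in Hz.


Given values:
  Tube type: closed-open, L = 0.31 m, c = 343 m/s, n = 2
Formula: f_n = (2n - 1) * c / (4 * L)
Compute 2n - 1 = 2*2 - 1 = 3
Compute 4 * L = 4 * 0.31 = 1.24
f = 3 * 343 / 1.24
f = 829.84

829.84 Hz


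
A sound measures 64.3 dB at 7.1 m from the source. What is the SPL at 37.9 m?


Given values:
  SPL1 = 64.3 dB, r1 = 7.1 m, r2 = 37.9 m
Formula: SPL2 = SPL1 - 20 * log10(r2 / r1)
Compute ratio: r2 / r1 = 37.9 / 7.1 = 5.338
Compute log10: log10(5.338) = 0.727379
Compute drop: 20 * 0.727379 = 14.5476
SPL2 = 64.3 - 14.5476 = 49.75

49.75 dB


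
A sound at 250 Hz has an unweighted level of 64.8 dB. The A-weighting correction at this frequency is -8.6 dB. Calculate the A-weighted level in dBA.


Given values:
  SPL = 64.8 dB
  A-weighting at 250 Hz = -8.6 dB
Formula: L_A = SPL + A_weight
L_A = 64.8 + (-8.6)
L_A = 56.2

56.2 dBA


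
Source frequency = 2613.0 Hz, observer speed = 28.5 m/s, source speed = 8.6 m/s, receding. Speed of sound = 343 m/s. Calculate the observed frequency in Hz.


Given values:
  f_s = 2613.0 Hz, v_o = 28.5 m/s, v_s = 8.6 m/s
  Direction: receding
Formula: f_o = f_s * (c - v_o) / (c + v_s)
Numerator: c - v_o = 343 - 28.5 = 314.5
Denominator: c + v_s = 343 + 8.6 = 351.6
f_o = 2613.0 * 314.5 / 351.6 = 2337.28

2337.28 Hz


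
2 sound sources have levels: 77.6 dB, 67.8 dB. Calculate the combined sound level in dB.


Formula: L_total = 10 * log10( sum(10^(Li/10)) )
  Source 1: 10^(77.6/10) = 57543993.7337
  Source 2: 10^(67.8/10) = 6025595.8607
Sum of linear values = 63569589.5944
L_total = 10 * log10(63569589.5944) = 78.03

78.03 dB


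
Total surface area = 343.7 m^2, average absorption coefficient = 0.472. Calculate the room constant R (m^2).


Given values:
  S = 343.7 m^2, alpha = 0.472
Formula: R = S * alpha / (1 - alpha)
Numerator: 343.7 * 0.472 = 162.2264
Denominator: 1 - 0.472 = 0.528
R = 162.2264 / 0.528 = 307.25

307.25 m^2


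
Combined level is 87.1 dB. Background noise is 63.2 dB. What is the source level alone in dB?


Given values:
  L_total = 87.1 dB, L_bg = 63.2 dB
Formula: L_source = 10 * log10(10^(L_total/10) - 10^(L_bg/10))
Convert to linear:
  10^(87.1/10) = 512861383.9914
  10^(63.2/10) = 2089296.1309
Difference: 512861383.9914 - 2089296.1309 = 510772087.8605
L_source = 10 * log10(510772087.8605) = 87.08

87.08 dB


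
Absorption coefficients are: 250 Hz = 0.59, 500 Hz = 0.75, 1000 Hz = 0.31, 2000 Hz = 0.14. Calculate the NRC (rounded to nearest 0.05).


Given values:
  a_250 = 0.59, a_500 = 0.75
  a_1000 = 0.31, a_2000 = 0.14
Formula: NRC = (a250 + a500 + a1000 + a2000) / 4
Sum = 0.59 + 0.75 + 0.31 + 0.14 = 1.79
NRC = 1.79 / 4 = 0.4475
Rounded to nearest 0.05: 0.45

0.45


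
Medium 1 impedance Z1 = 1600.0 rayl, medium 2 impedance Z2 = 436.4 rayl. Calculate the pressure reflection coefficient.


Given values:
  Z1 = 1600.0 rayl, Z2 = 436.4 rayl
Formula: R = (Z2 - Z1) / (Z2 + Z1)
Numerator: Z2 - Z1 = 436.4 - 1600.0 = -1163.6
Denominator: Z2 + Z1 = 436.4 + 1600.0 = 2036.4
R = -1163.6 / 2036.4 = -0.5714

-0.5714


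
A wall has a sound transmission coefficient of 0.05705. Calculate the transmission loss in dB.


Given values:
  tau = 0.05705
Formula: TL = 10 * log10(1 / tau)
Compute 1 / tau = 1 / 0.05705 = 17.5285
Compute log10(17.5285) = 1.243745
TL = 10 * 1.243745 = 12.44

12.44 dB


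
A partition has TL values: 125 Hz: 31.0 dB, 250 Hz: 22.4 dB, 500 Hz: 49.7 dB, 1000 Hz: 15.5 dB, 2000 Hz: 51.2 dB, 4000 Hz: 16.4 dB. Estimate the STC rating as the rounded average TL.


Given TL values at each frequency:
  125 Hz: 31.0 dB
  250 Hz: 22.4 dB
  500 Hz: 49.7 dB
  1000 Hz: 15.5 dB
  2000 Hz: 51.2 dB
  4000 Hz: 16.4 dB
Formula: STC ~ round(average of TL values)
Sum = 31.0 + 22.4 + 49.7 + 15.5 + 51.2 + 16.4 = 186.2
Average = 186.2 / 6 = 31.03
Rounded: 31

31


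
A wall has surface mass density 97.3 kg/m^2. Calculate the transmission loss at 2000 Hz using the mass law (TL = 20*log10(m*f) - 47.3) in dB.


Given values:
  m = 97.3 kg/m^2, f = 2000 Hz
Formula: TL = 20 * log10(m * f) - 47.3
Compute m * f = 97.3 * 2000 = 194600.0
Compute log10(194600.0) = 5.289143
Compute 20 * 5.289143 = 105.7829
TL = 105.7829 - 47.3 = 58.48

58.48 dB


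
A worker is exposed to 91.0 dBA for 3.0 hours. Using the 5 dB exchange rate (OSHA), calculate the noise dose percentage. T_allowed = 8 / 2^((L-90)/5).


Given values:
  L = 91.0 dBA, T = 3.0 hours
Formula: T_allowed = 8 / 2^((L - 90) / 5)
Compute exponent: (91.0 - 90) / 5 = 0.2
Compute 2^(0.2) = 1.148698
T_allowed = 8 / 1.148698 = 6.964407 hours
Dose = (T / T_allowed) * 100
Dose = (3.0 / 6.964407) * 100 = 43.08

43.08 %


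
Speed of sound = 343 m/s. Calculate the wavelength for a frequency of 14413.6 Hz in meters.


Given values:
  c = 343 m/s, f = 14413.6 Hz
Formula: lambda = c / f
lambda = 343 / 14413.6
lambda = 0.0238

0.0238 m


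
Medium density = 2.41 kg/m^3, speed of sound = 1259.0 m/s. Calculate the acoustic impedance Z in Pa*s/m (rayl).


Given values:
  rho = 2.41 kg/m^3
  c = 1259.0 m/s
Formula: Z = rho * c
Z = 2.41 * 1259.0
Z = 3034.19

3034.19 rayl


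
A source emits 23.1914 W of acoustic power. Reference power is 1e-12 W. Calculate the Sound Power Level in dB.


Given values:
  W = 23.1914 W
  W_ref = 1e-12 W
Formula: SWL = 10 * log10(W / W_ref)
Compute ratio: W / W_ref = 23191400000000
Compute log10: log10(23191400000000) = 13.365327
Multiply: SWL = 10 * 13.365327 = 133.65

133.65 dB


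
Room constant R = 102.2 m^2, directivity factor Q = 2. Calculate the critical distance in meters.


Given values:
  R = 102.2 m^2, Q = 2
Formula: d_c = 0.141 * sqrt(Q * R)
Compute Q * R = 2 * 102.2 = 204.4
Compute sqrt(204.4) = 14.2969
d_c = 0.141 * 14.2969 = 2.016

2.016 m


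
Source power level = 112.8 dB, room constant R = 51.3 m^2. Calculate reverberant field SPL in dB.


Given values:
  Lw = 112.8 dB, R = 51.3 m^2
Formula: SPL = Lw + 10 * log10(4 / R)
Compute 4 / R = 4 / 51.3 = 0.077973
Compute 10 * log10(0.077973) = -11.0806
SPL = 112.8 + (-11.0806) = 101.72

101.72 dB


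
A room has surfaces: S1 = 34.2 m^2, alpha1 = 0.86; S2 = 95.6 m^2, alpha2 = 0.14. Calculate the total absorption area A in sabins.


Given surfaces:
  Surface 1: 34.2 * 0.86 = 29.412
  Surface 2: 95.6 * 0.14 = 13.384
Formula: A = sum(Si * alpha_i)
A = 29.412 + 13.384
A = 42.8

42.8 sabins


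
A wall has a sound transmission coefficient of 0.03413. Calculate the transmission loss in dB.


Given values:
  tau = 0.03413
Formula: TL = 10 * log10(1 / tau)
Compute 1 / tau = 1 / 0.03413 = 29.2997
Compute log10(29.2997) = 1.466863
TL = 10 * 1.466863 = 14.67

14.67 dB


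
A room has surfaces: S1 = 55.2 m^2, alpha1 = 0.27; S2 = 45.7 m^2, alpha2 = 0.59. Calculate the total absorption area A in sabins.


Given surfaces:
  Surface 1: 55.2 * 0.27 = 14.904
  Surface 2: 45.7 * 0.59 = 26.963
Formula: A = sum(Si * alpha_i)
A = 14.904 + 26.963
A = 41.87

41.87 sabins


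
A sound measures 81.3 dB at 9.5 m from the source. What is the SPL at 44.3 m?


Given values:
  SPL1 = 81.3 dB, r1 = 9.5 m, r2 = 44.3 m
Formula: SPL2 = SPL1 - 20 * log10(r2 / r1)
Compute ratio: r2 / r1 = 44.3 / 9.5 = 4.6632
Compute log10: log10(4.6632) = 0.668684
Compute drop: 20 * 0.668684 = 13.3737
SPL2 = 81.3 - 13.3737 = 67.93

67.93 dB


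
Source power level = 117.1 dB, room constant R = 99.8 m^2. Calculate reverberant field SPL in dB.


Given values:
  Lw = 117.1 dB, R = 99.8 m^2
Formula: SPL = Lw + 10 * log10(4 / R)
Compute 4 / R = 4 / 99.8 = 0.04008
Compute 10 * log10(0.04008) = -13.9707
SPL = 117.1 + (-13.9707) = 103.13

103.13 dB


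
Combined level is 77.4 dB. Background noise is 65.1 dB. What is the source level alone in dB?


Given values:
  L_total = 77.4 dB, L_bg = 65.1 dB
Formula: L_source = 10 * log10(10^(L_total/10) - 10^(L_bg/10))
Convert to linear:
  10^(77.4/10) = 54954087.3858
  10^(65.1/10) = 3235936.5693
Difference: 54954087.3858 - 3235936.5693 = 51718150.8165
L_source = 10 * log10(51718150.8165) = 77.14

77.14 dB


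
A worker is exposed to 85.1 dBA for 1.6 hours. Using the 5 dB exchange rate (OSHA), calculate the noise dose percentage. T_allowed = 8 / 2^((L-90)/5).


Given values:
  L = 85.1 dBA, T = 1.6 hours
Formula: T_allowed = 8 / 2^((L - 90) / 5)
Compute exponent: (85.1 - 90) / 5 = -0.98
Compute 2^(-0.98) = 0.50698
T_allowed = 8 / 0.50698 = 15.779715 hours
Dose = (T / T_allowed) * 100
Dose = (1.6 / 15.779715) * 100 = 10.14

10.14 %


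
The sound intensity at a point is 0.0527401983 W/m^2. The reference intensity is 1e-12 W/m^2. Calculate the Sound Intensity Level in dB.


Given values:
  I = 0.0527401983 W/m^2
  I_ref = 1e-12 W/m^2
Formula: SIL = 10 * log10(I / I_ref)
Compute ratio: I / I_ref = 52740198300
Compute log10: log10(52740198300) = 10.722142
Multiply: SIL = 10 * 10.722142 = 107.22

107.22 dB


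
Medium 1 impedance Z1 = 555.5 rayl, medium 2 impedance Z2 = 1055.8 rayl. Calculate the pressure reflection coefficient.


Given values:
  Z1 = 555.5 rayl, Z2 = 1055.8 rayl
Formula: R = (Z2 - Z1) / (Z2 + Z1)
Numerator: Z2 - Z1 = 1055.8 - 555.5 = 500.3
Denominator: Z2 + Z1 = 1055.8 + 555.5 = 1611.3
R = 500.3 / 1611.3 = 0.3105

0.3105


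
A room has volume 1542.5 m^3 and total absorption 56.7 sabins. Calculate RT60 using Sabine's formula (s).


Given values:
  V = 1542.5 m^3
  A = 56.7 sabins
Formula: RT60 = 0.161 * V / A
Numerator: 0.161 * 1542.5 = 248.3425
RT60 = 248.3425 / 56.7 = 4.38

4.38 s


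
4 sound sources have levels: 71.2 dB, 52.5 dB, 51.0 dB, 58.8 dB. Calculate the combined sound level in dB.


Formula: L_total = 10 * log10( sum(10^(Li/10)) )
  Source 1: 10^(71.2/10) = 13182567.3856
  Source 2: 10^(52.5/10) = 177827.941
  Source 3: 10^(51.0/10) = 125892.5412
  Source 4: 10^(58.8/10) = 758577.575
Sum of linear values = 14244865.4428
L_total = 10 * log10(14244865.4428) = 71.54

71.54 dB


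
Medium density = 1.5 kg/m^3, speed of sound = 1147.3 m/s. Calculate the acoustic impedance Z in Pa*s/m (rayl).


Given values:
  rho = 1.5 kg/m^3
  c = 1147.3 m/s
Formula: Z = rho * c
Z = 1.5 * 1147.3
Z = 1720.95

1720.95 rayl


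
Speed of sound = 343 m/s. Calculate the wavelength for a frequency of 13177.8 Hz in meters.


Given values:
  c = 343 m/s, f = 13177.8 Hz
Formula: lambda = c / f
lambda = 343 / 13177.8
lambda = 0.026

0.026 m


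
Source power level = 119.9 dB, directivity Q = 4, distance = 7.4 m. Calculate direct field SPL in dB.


Given values:
  Lw = 119.9 dB, Q = 4, r = 7.4 m
Formula: SPL = Lw + 10 * log10(Q / (4 * pi * r^2))
Compute 4 * pi * r^2 = 4 * pi * 7.4^2 = 688.1345
Compute Q / denom = 4 / 688.1345 = 0.00581282
Compute 10 * log10(0.00581282) = -22.3561
SPL = 119.9 + (-22.3561) = 97.54

97.54 dB


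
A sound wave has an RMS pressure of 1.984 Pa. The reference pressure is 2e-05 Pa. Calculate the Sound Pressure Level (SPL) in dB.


Given values:
  p = 1.984 Pa
  p_ref = 2e-05 Pa
Formula: SPL = 20 * log10(p / p_ref)
Compute ratio: p / p_ref = 1.984 / 2e-05 = 99200
Compute log10: log10(99200) = 4.996512
Multiply: SPL = 20 * 4.996512 = 99.93

99.93 dB


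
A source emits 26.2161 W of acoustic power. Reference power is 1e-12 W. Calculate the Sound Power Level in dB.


Given values:
  W = 26.2161 W
  W_ref = 1e-12 W
Formula: SWL = 10 * log10(W / W_ref)
Compute ratio: W / W_ref = 26216100000000
Compute log10: log10(26216100000000) = 13.418568
Multiply: SWL = 10 * 13.418568 = 134.19

134.19 dB


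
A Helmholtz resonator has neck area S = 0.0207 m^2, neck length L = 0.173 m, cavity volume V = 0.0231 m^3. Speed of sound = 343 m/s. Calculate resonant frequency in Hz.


Given values:
  S = 0.0207 m^2, L = 0.173 m, V = 0.0231 m^3, c = 343 m/s
Formula: f = (c / (2*pi)) * sqrt(S / (V * L))
Compute V * L = 0.0231 * 0.173 = 0.0039963
Compute S / (V * L) = 0.0207 / 0.0039963 = 5.1798
Compute sqrt(5.1798) = 2.275917
Compute c / (2*pi) = 343 / 6.283185 = 54.590148
f = 54.590148 * 2.275917 = 124.24

124.24 Hz


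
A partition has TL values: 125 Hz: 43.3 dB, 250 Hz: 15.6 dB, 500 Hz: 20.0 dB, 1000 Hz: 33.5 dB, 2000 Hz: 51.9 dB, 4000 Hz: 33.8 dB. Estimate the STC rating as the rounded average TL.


Given TL values at each frequency:
  125 Hz: 43.3 dB
  250 Hz: 15.6 dB
  500 Hz: 20.0 dB
  1000 Hz: 33.5 dB
  2000 Hz: 51.9 dB
  4000 Hz: 33.8 dB
Formula: STC ~ round(average of TL values)
Sum = 43.3 + 15.6 + 20.0 + 33.5 + 51.9 + 33.8 = 198.1
Average = 198.1 / 6 = 33.02
Rounded: 33

33


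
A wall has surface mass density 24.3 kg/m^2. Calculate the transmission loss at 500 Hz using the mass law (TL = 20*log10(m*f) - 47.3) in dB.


Given values:
  m = 24.3 kg/m^2, f = 500 Hz
Formula: TL = 20 * log10(m * f) - 47.3
Compute m * f = 24.3 * 500 = 12150.0
Compute log10(12150.0) = 4.084576
Compute 20 * 4.084576 = 81.6915
TL = 81.6915 - 47.3 = 34.39

34.39 dB


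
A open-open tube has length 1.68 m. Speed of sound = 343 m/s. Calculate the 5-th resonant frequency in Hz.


Given values:
  Tube type: open-open, L = 1.68 m, c = 343 m/s, n = 5
Formula: f_n = n * c / (2 * L)
Compute 2 * L = 2 * 1.68 = 3.36
f = 5 * 343 / 3.36
f = 510.42

510.42 Hz


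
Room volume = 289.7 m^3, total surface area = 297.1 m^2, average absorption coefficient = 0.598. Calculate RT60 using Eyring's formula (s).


Given values:
  V = 289.7 m^3, S = 297.1 m^2, alpha = 0.598
Formula: RT60 = 0.161 * V / (-S * ln(1 - alpha))
Compute ln(1 - 0.598) = ln(0.402) = -0.911303
Denominator: -297.1 * -0.911303 = 270.7481
Numerator: 0.161 * 289.7 = 46.6417
RT60 = 46.6417 / 270.7481 = 0.172

0.172 s


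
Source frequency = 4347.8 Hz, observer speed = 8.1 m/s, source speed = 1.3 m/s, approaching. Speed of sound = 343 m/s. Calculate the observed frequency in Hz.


Given values:
  f_s = 4347.8 Hz, v_o = 8.1 m/s, v_s = 1.3 m/s
  Direction: approaching
Formula: f_o = f_s * (c + v_o) / (c - v_s)
Numerator: c + v_o = 343 + 8.1 = 351.1
Denominator: c - v_s = 343 - 1.3 = 341.7
f_o = 4347.8 * 351.1 / 341.7 = 4467.41

4467.41 Hz


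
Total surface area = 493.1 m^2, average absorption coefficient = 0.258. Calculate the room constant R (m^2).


Given values:
  S = 493.1 m^2, alpha = 0.258
Formula: R = S * alpha / (1 - alpha)
Numerator: 493.1 * 0.258 = 127.2198
Denominator: 1 - 0.258 = 0.742
R = 127.2198 / 0.742 = 171.46

171.46 m^2


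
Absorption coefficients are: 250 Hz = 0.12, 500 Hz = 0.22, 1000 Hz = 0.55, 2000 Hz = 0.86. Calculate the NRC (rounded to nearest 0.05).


Given values:
  a_250 = 0.12, a_500 = 0.22
  a_1000 = 0.55, a_2000 = 0.86
Formula: NRC = (a250 + a500 + a1000 + a2000) / 4
Sum = 0.12 + 0.22 + 0.55 + 0.86 = 1.75
NRC = 1.75 / 4 = 0.4375
Rounded to nearest 0.05: 0.45

0.45


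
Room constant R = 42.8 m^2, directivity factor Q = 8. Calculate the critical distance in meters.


Given values:
  R = 42.8 m^2, Q = 8
Formula: d_c = 0.141 * sqrt(Q * R)
Compute Q * R = 8 * 42.8 = 342.4
Compute sqrt(342.4) = 18.5041
d_c = 0.141 * 18.5041 = 2.609

2.609 m


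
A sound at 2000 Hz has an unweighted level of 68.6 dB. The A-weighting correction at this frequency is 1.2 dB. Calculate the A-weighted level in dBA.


Given values:
  SPL = 68.6 dB
  A-weighting at 2000 Hz = 1.2 dB
Formula: L_A = SPL + A_weight
L_A = 68.6 + (1.2)
L_A = 69.8

69.8 dBA


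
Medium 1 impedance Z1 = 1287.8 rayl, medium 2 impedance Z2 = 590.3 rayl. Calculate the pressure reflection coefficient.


Given values:
  Z1 = 1287.8 rayl, Z2 = 590.3 rayl
Formula: R = (Z2 - Z1) / (Z2 + Z1)
Numerator: Z2 - Z1 = 590.3 - 1287.8 = -697.5
Denominator: Z2 + Z1 = 590.3 + 1287.8 = 1878.1
R = -697.5 / 1878.1 = -0.3714

-0.3714


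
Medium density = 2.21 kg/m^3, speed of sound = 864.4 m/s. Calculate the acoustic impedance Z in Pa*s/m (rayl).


Given values:
  rho = 2.21 kg/m^3
  c = 864.4 m/s
Formula: Z = rho * c
Z = 2.21 * 864.4
Z = 1910.32

1910.32 rayl


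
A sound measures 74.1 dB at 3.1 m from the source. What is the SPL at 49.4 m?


Given values:
  SPL1 = 74.1 dB, r1 = 3.1 m, r2 = 49.4 m
Formula: SPL2 = SPL1 - 20 * log10(r2 / r1)
Compute ratio: r2 / r1 = 49.4 / 3.1 = 15.9355
Compute log10: log10(15.9355) = 1.202366
Compute drop: 20 * 1.202366 = 24.0473
SPL2 = 74.1 - 24.0473 = 50.05

50.05 dB


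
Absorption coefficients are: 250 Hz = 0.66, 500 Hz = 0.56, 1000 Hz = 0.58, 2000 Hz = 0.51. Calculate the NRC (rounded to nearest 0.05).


Given values:
  a_250 = 0.66, a_500 = 0.56
  a_1000 = 0.58, a_2000 = 0.51
Formula: NRC = (a250 + a500 + a1000 + a2000) / 4
Sum = 0.66 + 0.56 + 0.58 + 0.51 = 2.31
NRC = 2.31 / 4 = 0.5775
Rounded to nearest 0.05: 0.6

0.6


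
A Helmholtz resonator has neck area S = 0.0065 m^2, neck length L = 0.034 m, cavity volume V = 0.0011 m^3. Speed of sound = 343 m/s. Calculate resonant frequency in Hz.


Given values:
  S = 0.0065 m^2, L = 0.034 m, V = 0.0011 m^3, c = 343 m/s
Formula: f = (c / (2*pi)) * sqrt(S / (V * L))
Compute V * L = 0.0011 * 0.034 = 3.74e-05
Compute S / (V * L) = 0.0065 / 3.74e-05 = 173.7968
Compute sqrt(173.7968) = 13.183201
Compute c / (2*pi) = 343 / 6.283185 = 54.590148
f = 54.590148 * 13.183201 = 719.67

719.67 Hz


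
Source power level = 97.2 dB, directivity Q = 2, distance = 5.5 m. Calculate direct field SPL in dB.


Given values:
  Lw = 97.2 dB, Q = 2, r = 5.5 m
Formula: SPL = Lw + 10 * log10(Q / (4 * pi * r^2))
Compute 4 * pi * r^2 = 4 * pi * 5.5^2 = 380.1327
Compute Q / denom = 2 / 380.1327 = 0.00526132
Compute 10 * log10(0.00526132) = -22.7891
SPL = 97.2 + (-22.7891) = 74.41

74.41 dB


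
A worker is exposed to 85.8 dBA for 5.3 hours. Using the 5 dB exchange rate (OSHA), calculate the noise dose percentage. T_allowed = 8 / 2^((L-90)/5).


Given values:
  L = 85.8 dBA, T = 5.3 hours
Formula: T_allowed = 8 / 2^((L - 90) / 5)
Compute exponent: (85.8 - 90) / 5 = -0.84
Compute 2^(-0.84) = 0.558644
T_allowed = 8 / 0.558644 = 14.32039 hours
Dose = (T / T_allowed) * 100
Dose = (5.3 / 14.32039) * 100 = 37.01

37.01 %


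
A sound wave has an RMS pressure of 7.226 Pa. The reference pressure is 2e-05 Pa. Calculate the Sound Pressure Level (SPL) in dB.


Given values:
  p = 7.226 Pa
  p_ref = 2e-05 Pa
Formula: SPL = 20 * log10(p / p_ref)
Compute ratio: p / p_ref = 7.226 / 2e-05 = 361300
Compute log10: log10(361300) = 5.557868
Multiply: SPL = 20 * 5.557868 = 111.16

111.16 dB


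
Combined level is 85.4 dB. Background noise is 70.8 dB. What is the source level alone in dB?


Given values:
  L_total = 85.4 dB, L_bg = 70.8 dB
Formula: L_source = 10 * log10(10^(L_total/10) - 10^(L_bg/10))
Convert to linear:
  10^(85.4/10) = 346736850.4525
  10^(70.8/10) = 12022644.3462
Difference: 346736850.4525 - 12022644.3462 = 334714206.1063
L_source = 10 * log10(334714206.1063) = 85.25

85.25 dB


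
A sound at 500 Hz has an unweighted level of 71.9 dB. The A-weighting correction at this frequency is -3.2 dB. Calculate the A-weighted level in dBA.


Given values:
  SPL = 71.9 dB
  A-weighting at 500 Hz = -3.2 dB
Formula: L_A = SPL + A_weight
L_A = 71.9 + (-3.2)
L_A = 68.7

68.7 dBA


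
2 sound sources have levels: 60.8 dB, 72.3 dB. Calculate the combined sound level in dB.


Formula: L_total = 10 * log10( sum(10^(Li/10)) )
  Source 1: 10^(60.8/10) = 1202264.4346
  Source 2: 10^(72.3/10) = 16982436.5246
Sum of linear values = 18184700.9592
L_total = 10 * log10(18184700.9592) = 72.6

72.6 dB


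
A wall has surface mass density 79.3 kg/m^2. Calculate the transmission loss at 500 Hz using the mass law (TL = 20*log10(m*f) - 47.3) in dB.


Given values:
  m = 79.3 kg/m^2, f = 500 Hz
Formula: TL = 20 * log10(m * f) - 47.3
Compute m * f = 79.3 * 500 = 39650.0
Compute log10(39650.0) = 4.598243
Compute 20 * 4.598243 = 91.9649
TL = 91.9649 - 47.3 = 44.66

44.66 dB


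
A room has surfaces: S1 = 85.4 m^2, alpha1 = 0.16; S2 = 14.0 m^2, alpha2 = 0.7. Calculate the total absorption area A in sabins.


Given surfaces:
  Surface 1: 85.4 * 0.16 = 13.664
  Surface 2: 14.0 * 0.7 = 9.8
Formula: A = sum(Si * alpha_i)
A = 13.664 + 9.8
A = 23.46

23.46 sabins


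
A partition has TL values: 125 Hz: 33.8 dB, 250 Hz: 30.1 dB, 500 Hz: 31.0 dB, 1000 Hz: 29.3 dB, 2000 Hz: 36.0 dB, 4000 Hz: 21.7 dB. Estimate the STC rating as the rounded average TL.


Given TL values at each frequency:
  125 Hz: 33.8 dB
  250 Hz: 30.1 dB
  500 Hz: 31.0 dB
  1000 Hz: 29.3 dB
  2000 Hz: 36.0 dB
  4000 Hz: 21.7 dB
Formula: STC ~ round(average of TL values)
Sum = 33.8 + 30.1 + 31.0 + 29.3 + 36.0 + 21.7 = 181.9
Average = 181.9 / 6 = 30.32
Rounded: 30

30


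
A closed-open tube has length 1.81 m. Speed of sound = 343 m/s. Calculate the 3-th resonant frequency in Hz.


Given values:
  Tube type: closed-open, L = 1.81 m, c = 343 m/s, n = 3
Formula: f_n = (2n - 1) * c / (4 * L)
Compute 2n - 1 = 2*3 - 1 = 5
Compute 4 * L = 4 * 1.81 = 7.24
f = 5 * 343 / 7.24
f = 236.88

236.88 Hz


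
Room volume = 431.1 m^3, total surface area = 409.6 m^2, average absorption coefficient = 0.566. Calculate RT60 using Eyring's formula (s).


Given values:
  V = 431.1 m^3, S = 409.6 m^2, alpha = 0.566
Formula: RT60 = 0.161 * V / (-S * ln(1 - alpha))
Compute ln(1 - 0.566) = ln(0.434) = -0.834711
Denominator: -409.6 * -0.834711 = 341.8976
Numerator: 0.161 * 431.1 = 69.4071
RT60 = 69.4071 / 341.8976 = 0.203

0.203 s


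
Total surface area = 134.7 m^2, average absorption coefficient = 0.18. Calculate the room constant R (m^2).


Given values:
  S = 134.7 m^2, alpha = 0.18
Formula: R = S * alpha / (1 - alpha)
Numerator: 134.7 * 0.18 = 24.246
Denominator: 1 - 0.18 = 0.82
R = 24.246 / 0.82 = 29.57

29.57 m^2


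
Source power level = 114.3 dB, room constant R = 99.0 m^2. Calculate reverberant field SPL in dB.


Given values:
  Lw = 114.3 dB, R = 99.0 m^2
Formula: SPL = Lw + 10 * log10(4 / R)
Compute 4 / R = 4 / 99.0 = 0.040404
Compute 10 * log10(0.040404) = -13.9358
SPL = 114.3 + (-13.9358) = 100.36

100.36 dB


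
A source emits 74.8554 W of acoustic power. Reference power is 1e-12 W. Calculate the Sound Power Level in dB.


Given values:
  W = 74.8554 W
  W_ref = 1e-12 W
Formula: SWL = 10 * log10(W / W_ref)
Compute ratio: W / W_ref = 74855400000000
Compute log10: log10(74855400000000) = 13.874223
Multiply: SWL = 10 * 13.874223 = 138.74

138.74 dB


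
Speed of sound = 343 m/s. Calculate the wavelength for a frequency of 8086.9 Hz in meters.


Given values:
  c = 343 m/s, f = 8086.9 Hz
Formula: lambda = c / f
lambda = 343 / 8086.9
lambda = 0.0424

0.0424 m


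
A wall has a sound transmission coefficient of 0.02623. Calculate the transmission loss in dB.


Given values:
  tau = 0.02623
Formula: TL = 10 * log10(1 / tau)
Compute 1 / tau = 1 / 0.02623 = 38.1243
Compute log10(38.1243) = 1.581202
TL = 10 * 1.581202 = 15.81

15.81 dB


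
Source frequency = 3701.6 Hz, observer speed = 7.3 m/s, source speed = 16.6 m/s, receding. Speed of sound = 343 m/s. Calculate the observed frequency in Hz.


Given values:
  f_s = 3701.6 Hz, v_o = 7.3 m/s, v_s = 16.6 m/s
  Direction: receding
Formula: f_o = f_s * (c - v_o) / (c + v_s)
Numerator: c - v_o = 343 - 7.3 = 335.7
Denominator: c + v_s = 343 + 16.6 = 359.6
f_o = 3701.6 * 335.7 / 359.6 = 3455.58

3455.58 Hz


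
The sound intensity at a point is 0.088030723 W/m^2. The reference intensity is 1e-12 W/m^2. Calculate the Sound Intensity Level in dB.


Given values:
  I = 0.088030723 W/m^2
  I_ref = 1e-12 W/m^2
Formula: SIL = 10 * log10(I / I_ref)
Compute ratio: I / I_ref = 88030723000
Compute log10: log10(88030723000) = 10.944634
Multiply: SIL = 10 * 10.944634 = 109.45

109.45 dB


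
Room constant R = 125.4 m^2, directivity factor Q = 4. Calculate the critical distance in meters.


Given values:
  R = 125.4 m^2, Q = 4
Formula: d_c = 0.141 * sqrt(Q * R)
Compute Q * R = 4 * 125.4 = 501.6
Compute sqrt(501.6) = 22.3964
d_c = 0.141 * 22.3964 = 3.158

3.158 m


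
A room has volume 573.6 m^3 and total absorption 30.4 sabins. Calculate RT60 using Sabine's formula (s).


Given values:
  V = 573.6 m^3
  A = 30.4 sabins
Formula: RT60 = 0.161 * V / A
Numerator: 0.161 * 573.6 = 92.3496
RT60 = 92.3496 / 30.4 = 3.038

3.038 s


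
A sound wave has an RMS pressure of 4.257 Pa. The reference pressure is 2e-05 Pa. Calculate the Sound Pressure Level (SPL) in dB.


Given values:
  p = 4.257 Pa
  p_ref = 2e-05 Pa
Formula: SPL = 20 * log10(p / p_ref)
Compute ratio: p / p_ref = 4.257 / 2e-05 = 212850
Compute log10: log10(212850) = 5.328074
Multiply: SPL = 20 * 5.328074 = 106.56

106.56 dB


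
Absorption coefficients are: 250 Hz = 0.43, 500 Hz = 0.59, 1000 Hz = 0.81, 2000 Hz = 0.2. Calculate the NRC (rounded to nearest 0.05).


Given values:
  a_250 = 0.43, a_500 = 0.59
  a_1000 = 0.81, a_2000 = 0.2
Formula: NRC = (a250 + a500 + a1000 + a2000) / 4
Sum = 0.43 + 0.59 + 0.81 + 0.2 = 2.03
NRC = 2.03 / 4 = 0.5075
Rounded to nearest 0.05: 0.5

0.5


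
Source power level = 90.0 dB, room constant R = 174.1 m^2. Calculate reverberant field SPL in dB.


Given values:
  Lw = 90.0 dB, R = 174.1 m^2
Formula: SPL = Lw + 10 * log10(4 / R)
Compute 4 / R = 4 / 174.1 = 0.022975
Compute 10 * log10(0.022975) = -16.3874
SPL = 90.0 + (-16.3874) = 73.61

73.61 dB


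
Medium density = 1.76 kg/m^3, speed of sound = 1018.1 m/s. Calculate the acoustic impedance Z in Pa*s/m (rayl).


Given values:
  rho = 1.76 kg/m^3
  c = 1018.1 m/s
Formula: Z = rho * c
Z = 1.76 * 1018.1
Z = 1791.86

1791.86 rayl


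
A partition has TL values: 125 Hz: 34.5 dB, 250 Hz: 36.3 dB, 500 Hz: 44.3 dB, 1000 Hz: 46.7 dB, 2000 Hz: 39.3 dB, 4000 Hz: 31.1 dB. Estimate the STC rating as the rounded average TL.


Given TL values at each frequency:
  125 Hz: 34.5 dB
  250 Hz: 36.3 dB
  500 Hz: 44.3 dB
  1000 Hz: 46.7 dB
  2000 Hz: 39.3 dB
  4000 Hz: 31.1 dB
Formula: STC ~ round(average of TL values)
Sum = 34.5 + 36.3 + 44.3 + 46.7 + 39.3 + 31.1 = 232.2
Average = 232.2 / 6 = 38.7
Rounded: 39

39


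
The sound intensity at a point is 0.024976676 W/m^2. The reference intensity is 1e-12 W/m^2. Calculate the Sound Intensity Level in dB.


Given values:
  I = 0.024976676 W/m^2
  I_ref = 1e-12 W/m^2
Formula: SIL = 10 * log10(I / I_ref)
Compute ratio: I / I_ref = 24976676000
Compute log10: log10(24976676000) = 10.397535
Multiply: SIL = 10 * 10.397535 = 103.98

103.98 dB


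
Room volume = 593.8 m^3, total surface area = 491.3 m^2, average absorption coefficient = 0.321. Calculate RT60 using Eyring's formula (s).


Given values:
  V = 593.8 m^3, S = 491.3 m^2, alpha = 0.321
Formula: RT60 = 0.161 * V / (-S * ln(1 - alpha))
Compute ln(1 - 0.321) = ln(0.679) = -0.387134
Denominator: -491.3 * -0.387134 = 190.1989
Numerator: 0.161 * 593.8 = 95.6018
RT60 = 95.6018 / 190.1989 = 0.503

0.503 s


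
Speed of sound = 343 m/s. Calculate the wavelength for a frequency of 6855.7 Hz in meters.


Given values:
  c = 343 m/s, f = 6855.7 Hz
Formula: lambda = c / f
lambda = 343 / 6855.7
lambda = 0.05

0.05 m


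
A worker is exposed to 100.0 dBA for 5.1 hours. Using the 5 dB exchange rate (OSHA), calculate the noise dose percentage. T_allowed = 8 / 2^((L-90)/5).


Given values:
  L = 100.0 dBA, T = 5.1 hours
Formula: T_allowed = 8 / 2^((L - 90) / 5)
Compute exponent: (100.0 - 90) / 5 = 2.0
Compute 2^(2.0) = 4.0
T_allowed = 8 / 4.0 = 2.0 hours
Dose = (T / T_allowed) * 100
Dose = (5.1 / 2.0) * 100 = 255.0

255.0 %


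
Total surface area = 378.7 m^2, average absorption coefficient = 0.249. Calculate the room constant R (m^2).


Given values:
  S = 378.7 m^2, alpha = 0.249
Formula: R = S * alpha / (1 - alpha)
Numerator: 378.7 * 0.249 = 94.2963
Denominator: 1 - 0.249 = 0.751
R = 94.2963 / 0.751 = 125.56

125.56 m^2


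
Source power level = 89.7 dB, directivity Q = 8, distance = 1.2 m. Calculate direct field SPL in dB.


Given values:
  Lw = 89.7 dB, Q = 8, r = 1.2 m
Formula: SPL = Lw + 10 * log10(Q / (4 * pi * r^2))
Compute 4 * pi * r^2 = 4 * pi * 1.2^2 = 18.0956
Compute Q / denom = 8 / 18.0956 = 0.44209642
Compute 10 * log10(0.44209642) = -3.5448
SPL = 89.7 + (-3.5448) = 86.16

86.16 dB


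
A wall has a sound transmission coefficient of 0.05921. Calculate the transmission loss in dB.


Given values:
  tau = 0.05921
Formula: TL = 10 * log10(1 / tau)
Compute 1 / tau = 1 / 0.05921 = 16.889
Compute log10(16.889) = 1.227604
TL = 10 * 1.227604 = 12.28

12.28 dB


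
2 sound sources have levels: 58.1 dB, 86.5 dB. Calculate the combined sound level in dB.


Formula: L_total = 10 * log10( sum(10^(Li/10)) )
  Source 1: 10^(58.1/10) = 645654.229
  Source 2: 10^(86.5/10) = 446683592.151
Sum of linear values = 447329246.38
L_total = 10 * log10(447329246.38) = 86.51

86.51 dB


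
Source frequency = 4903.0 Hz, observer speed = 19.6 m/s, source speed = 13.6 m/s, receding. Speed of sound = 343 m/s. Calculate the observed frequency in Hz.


Given values:
  f_s = 4903.0 Hz, v_o = 19.6 m/s, v_s = 13.6 m/s
  Direction: receding
Formula: f_o = f_s * (c - v_o) / (c + v_s)
Numerator: c - v_o = 343 - 19.6 = 323.4
Denominator: c + v_s = 343 + 13.6 = 356.6
f_o = 4903.0 * 323.4 / 356.6 = 4446.52

4446.52 Hz


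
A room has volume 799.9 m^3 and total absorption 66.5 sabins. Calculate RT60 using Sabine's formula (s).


Given values:
  V = 799.9 m^3
  A = 66.5 sabins
Formula: RT60 = 0.161 * V / A
Numerator: 0.161 * 799.9 = 128.7839
RT60 = 128.7839 / 66.5 = 1.937

1.937 s


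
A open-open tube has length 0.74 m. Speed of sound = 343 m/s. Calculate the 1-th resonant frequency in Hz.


Given values:
  Tube type: open-open, L = 0.74 m, c = 343 m/s, n = 1
Formula: f_n = n * c / (2 * L)
Compute 2 * L = 2 * 0.74 = 1.48
f = 1 * 343 / 1.48
f = 231.76

231.76 Hz


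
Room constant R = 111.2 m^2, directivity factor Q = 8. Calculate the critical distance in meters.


Given values:
  R = 111.2 m^2, Q = 8
Formula: d_c = 0.141 * sqrt(Q * R)
Compute Q * R = 8 * 111.2 = 889.6
Compute sqrt(889.6) = 29.8262
d_c = 0.141 * 29.8262 = 4.205

4.205 m


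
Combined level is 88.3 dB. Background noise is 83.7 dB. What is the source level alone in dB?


Given values:
  L_total = 88.3 dB, L_bg = 83.7 dB
Formula: L_source = 10 * log10(10^(L_total/10) - 10^(L_bg/10))
Convert to linear:
  10^(88.3/10) = 676082975.392
  10^(83.7/10) = 234422881.532
Difference: 676082975.392 - 234422881.532 = 441660093.86
L_source = 10 * log10(441660093.86) = 86.45

86.45 dB


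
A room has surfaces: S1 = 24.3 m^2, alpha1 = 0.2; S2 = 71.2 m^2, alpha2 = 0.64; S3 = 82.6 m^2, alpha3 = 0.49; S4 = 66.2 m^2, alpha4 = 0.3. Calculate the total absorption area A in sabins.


Given surfaces:
  Surface 1: 24.3 * 0.2 = 4.86
  Surface 2: 71.2 * 0.64 = 45.568
  Surface 3: 82.6 * 0.49 = 40.474
  Surface 4: 66.2 * 0.3 = 19.86
Formula: A = sum(Si * alpha_i)
A = 4.86 + 45.568 + 40.474 + 19.86
A = 110.76

110.76 sabins


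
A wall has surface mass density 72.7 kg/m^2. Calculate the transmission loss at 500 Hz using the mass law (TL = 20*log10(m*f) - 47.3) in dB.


Given values:
  m = 72.7 kg/m^2, f = 500 Hz
Formula: TL = 20 * log10(m * f) - 47.3
Compute m * f = 72.7 * 500 = 36350.0
Compute log10(36350.0) = 4.560504
Compute 20 * 4.560504 = 91.2101
TL = 91.2101 - 47.3 = 43.91

43.91 dB


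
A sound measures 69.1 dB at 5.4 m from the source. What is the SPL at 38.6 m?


Given values:
  SPL1 = 69.1 dB, r1 = 5.4 m, r2 = 38.6 m
Formula: SPL2 = SPL1 - 20 * log10(r2 / r1)
Compute ratio: r2 / r1 = 38.6 / 5.4 = 7.1481
Compute log10: log10(7.1481) = 0.854191
Compute drop: 20 * 0.854191 = 17.0838
SPL2 = 69.1 - 17.0838 = 52.02

52.02 dB


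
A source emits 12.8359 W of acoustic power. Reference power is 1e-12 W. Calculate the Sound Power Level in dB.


Given values:
  W = 12.8359 W
  W_ref = 1e-12 W
Formula: SWL = 10 * log10(W / W_ref)
Compute ratio: W / W_ref = 12835900000000
Compute log10: log10(12835900000000) = 13.108426
Multiply: SWL = 10 * 13.108426 = 131.08

131.08 dB


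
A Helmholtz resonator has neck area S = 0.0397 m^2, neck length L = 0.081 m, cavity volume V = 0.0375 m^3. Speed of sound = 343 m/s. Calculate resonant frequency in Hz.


Given values:
  S = 0.0397 m^2, L = 0.081 m, V = 0.0375 m^3, c = 343 m/s
Formula: f = (c / (2*pi)) * sqrt(S / (V * L))
Compute V * L = 0.0375 * 0.081 = 0.0030375
Compute S / (V * L) = 0.0397 / 0.0030375 = 13.07
Compute sqrt(13.07) = 3.615245
Compute c / (2*pi) = 343 / 6.283185 = 54.590148
f = 54.590148 * 3.615245 = 197.36

197.36 Hz


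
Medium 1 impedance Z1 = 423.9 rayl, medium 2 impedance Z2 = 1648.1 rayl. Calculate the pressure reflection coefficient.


Given values:
  Z1 = 423.9 rayl, Z2 = 1648.1 rayl
Formula: R = (Z2 - Z1) / (Z2 + Z1)
Numerator: Z2 - Z1 = 1648.1 - 423.9 = 1224.2
Denominator: Z2 + Z1 = 1648.1 + 423.9 = 2072.0
R = 1224.2 / 2072.0 = 0.5908

0.5908


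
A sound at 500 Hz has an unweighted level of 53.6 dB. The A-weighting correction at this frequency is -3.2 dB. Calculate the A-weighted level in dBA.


Given values:
  SPL = 53.6 dB
  A-weighting at 500 Hz = -3.2 dB
Formula: L_A = SPL + A_weight
L_A = 53.6 + (-3.2)
L_A = 50.4

50.4 dBA


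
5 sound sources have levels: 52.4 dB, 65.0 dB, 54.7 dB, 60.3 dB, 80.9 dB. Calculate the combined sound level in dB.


Formula: L_total = 10 * log10( sum(10^(Li/10)) )
  Source 1: 10^(52.4/10) = 173780.0829
  Source 2: 10^(65.0/10) = 3162277.6602
  Source 3: 10^(54.7/10) = 295120.9227
  Source 4: 10^(60.3/10) = 1071519.3052
  Source 5: 10^(80.9/10) = 123026877.0812
Sum of linear values = 127729575.0522
L_total = 10 * log10(127729575.0522) = 81.06

81.06 dB


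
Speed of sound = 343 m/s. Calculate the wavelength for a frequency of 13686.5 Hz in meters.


Given values:
  c = 343 m/s, f = 13686.5 Hz
Formula: lambda = c / f
lambda = 343 / 13686.5
lambda = 0.0251

0.0251 m


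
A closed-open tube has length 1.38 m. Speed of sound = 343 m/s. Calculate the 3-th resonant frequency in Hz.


Given values:
  Tube type: closed-open, L = 1.38 m, c = 343 m/s, n = 3
Formula: f_n = (2n - 1) * c / (4 * L)
Compute 2n - 1 = 2*3 - 1 = 5
Compute 4 * L = 4 * 1.38 = 5.52
f = 5 * 343 / 5.52
f = 310.69

310.69 Hz
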